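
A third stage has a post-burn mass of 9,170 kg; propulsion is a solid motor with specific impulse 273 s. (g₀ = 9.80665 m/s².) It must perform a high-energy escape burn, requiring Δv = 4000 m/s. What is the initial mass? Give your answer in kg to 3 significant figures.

initial mass ≈ 40900 kg

v_e = Isp · g₀ = 273 × 9.80665 = 2677.2 m/s.
m₀/m_f = exp(Δv / v_e) = exp(4000 / 2677.2) = exp(1.4941) = 4.4553.
m₀ = m_f × 4.4553 = 9,170 × 4.4553 = 40,855.1 kg.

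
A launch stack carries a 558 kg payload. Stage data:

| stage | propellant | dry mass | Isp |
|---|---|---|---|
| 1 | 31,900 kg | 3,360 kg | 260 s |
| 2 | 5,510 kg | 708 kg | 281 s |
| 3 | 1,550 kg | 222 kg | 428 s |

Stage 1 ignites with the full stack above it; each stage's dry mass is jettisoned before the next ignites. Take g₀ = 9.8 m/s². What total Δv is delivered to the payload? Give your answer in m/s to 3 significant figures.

Δv ≈ 10800 m/s

Ignition mass of stage 1 = 31,900+3,360 + 5,510+708 + 1,550+222 + 558 = 43,808 kg.
Stage 1: m₀ = 43,808 kg, m_f = 43,808 − 31,900 = 11,908 kg; Δv = 260×9.8×ln(3.679) = 2548.0×1.3026 ≈ 3319 m/s.
Stage 2: m₀ = 8,548 kg, m_f = 8,548 − 5,510 = 3,038 kg; Δv = 281×9.8×ln(2.814) = 2753.8×1.0345 ≈ 2849 m/s.
Stage 3: m₀ = 2,330 kg, m_f = 2,330 − 1,550 = 780 kg; Δv = 428×9.8×ln(2.987) = 4194.4×1.0943 ≈ 4590 m/s.
Total Δv = 3319 + 2849 + 4590 = 10758 m/s.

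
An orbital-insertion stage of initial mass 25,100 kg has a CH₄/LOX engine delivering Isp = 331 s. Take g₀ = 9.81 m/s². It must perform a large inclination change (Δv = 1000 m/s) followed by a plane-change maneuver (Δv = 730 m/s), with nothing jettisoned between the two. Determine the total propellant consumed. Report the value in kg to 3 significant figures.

v_e = Isp · g₀ = 331 × 9.81 = 3247.1 m/s.
After the first burn: m = 25100 × exp(−1000/3247.1) = 25100 × 0.73494 = 18,447 kg.
After the second burn: m = 18,447 × exp(−730/3247.1) = 18,447 × 0.79866 = 14,732.9 kg.
Total propellant = m₀ − m_final = 25100 − 14,732.9 = 10,367.1 kg.

total propellant consumed ≈ 10400 kg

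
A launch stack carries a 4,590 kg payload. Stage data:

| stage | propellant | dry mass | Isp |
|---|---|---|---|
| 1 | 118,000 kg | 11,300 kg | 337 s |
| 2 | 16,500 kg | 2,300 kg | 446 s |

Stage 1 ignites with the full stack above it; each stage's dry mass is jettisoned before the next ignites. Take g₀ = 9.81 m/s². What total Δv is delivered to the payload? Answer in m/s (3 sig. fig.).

Ignition mass of stage 1 = 118,000+11,300 + 16,500+2,300 + 4,590 = 152,690 kg.
Stage 1: m₀ = 152,690 kg, m_f = 152,690 − 118,000 = 34,690 kg; Δv = 337×9.81×ln(4.402) = 3306.0×1.4820 ≈ 4899 m/s.
Stage 2: m₀ = 23,390 kg, m_f = 23,390 − 16,500 = 6,890 kg; Δv = 446×9.81×ln(3.395) = 4375.3×1.2222 ≈ 5348 m/s.
Total Δv = 4899 + 5348 = 10247 m/s.

Δv ≈ 10200 m/s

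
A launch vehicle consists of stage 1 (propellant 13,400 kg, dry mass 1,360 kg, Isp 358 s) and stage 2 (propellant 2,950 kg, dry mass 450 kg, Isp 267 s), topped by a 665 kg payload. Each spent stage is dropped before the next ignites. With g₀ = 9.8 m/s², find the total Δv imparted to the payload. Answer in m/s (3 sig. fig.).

Ignition mass of stage 1 = 13,400+1,360 + 2,950+450 + 665 = 18,825 kg.
Stage 1: m₀ = 18,825 kg, m_f = 18,825 − 13,400 = 5,425 kg; Δv = 358×9.8×ln(3.47) = 3508.4×1.2442 ≈ 4365 m/s.
Stage 2: m₀ = 4,065 kg, m_f = 4,065 − 2,950 = 1,115 kg; Δv = 267×9.8×ln(3.646) = 2616.6×1.2936 ≈ 3385 m/s.
Total Δv = 4365 + 3385 = 7750 m/s.

Δv ≈ 7750 m/s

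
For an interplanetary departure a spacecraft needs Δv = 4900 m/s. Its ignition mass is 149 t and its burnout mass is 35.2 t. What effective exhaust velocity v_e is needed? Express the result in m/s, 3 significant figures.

ln(m₀/m_f) = ln(149000/35200) = ln(4.233) = 1.4429.
v_e = Δv / ln(m₀/m_f) = 4900 / 1.4429 = 3395.9 m/s.

v_e ≈ 3400 m/s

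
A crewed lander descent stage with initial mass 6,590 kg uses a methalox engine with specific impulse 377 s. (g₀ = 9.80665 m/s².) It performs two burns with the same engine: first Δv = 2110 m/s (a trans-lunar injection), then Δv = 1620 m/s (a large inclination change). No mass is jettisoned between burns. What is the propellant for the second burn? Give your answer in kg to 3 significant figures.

propellant for the second burn ≈ 1320 kg

v_e = Isp · g₀ = 377 × 9.80665 = 3697.1 m/s.
After the first burn: m = 6590 × exp(−2110/3697.1) = 6590 × 0.56512 = 3,724.14 kg.
After the second burn: m = 3,724.14 × exp(−1620/3697.1) = 3,724.14 × 0.64521 = 2,402.85 kg.
Second-burn propellant = 3,724.14 − 2,402.85 = 1,321.29 kg.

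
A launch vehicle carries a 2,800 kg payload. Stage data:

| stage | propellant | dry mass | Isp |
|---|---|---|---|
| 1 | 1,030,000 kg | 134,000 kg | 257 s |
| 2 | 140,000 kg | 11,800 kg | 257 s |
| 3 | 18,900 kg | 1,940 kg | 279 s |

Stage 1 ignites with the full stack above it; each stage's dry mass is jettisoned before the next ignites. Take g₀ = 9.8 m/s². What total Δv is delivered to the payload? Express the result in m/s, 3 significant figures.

Δv ≈ 12100 m/s

Ignition mass of stage 1 = 1,030,000+134,000 + 140,000+11,800 + 18,900+1,940 + 2,800 = 1,339,440 kg.
Stage 1: m₀ = 1,339,440 kg, m_f = 1,339,440 − 1,030,000 = 309,440 kg; Δv = 257×9.8×ln(4.329) = 2518.6×1.4652 ≈ 3690 m/s.
Stage 2: m₀ = 175,440 kg, m_f = 175,440 − 140,000 = 35,440 kg; Δv = 257×9.8×ln(4.95) = 2518.6×1.5995 ≈ 4028 m/s.
Stage 3: m₀ = 23,640 kg, m_f = 23,640 − 18,900 = 4,740 kg; Δv = 279×9.8×ln(4.987) = 2734.2×1.6069 ≈ 4394 m/s.
Total Δv = 3690 + 4028 + 4394 = 12112 m/s.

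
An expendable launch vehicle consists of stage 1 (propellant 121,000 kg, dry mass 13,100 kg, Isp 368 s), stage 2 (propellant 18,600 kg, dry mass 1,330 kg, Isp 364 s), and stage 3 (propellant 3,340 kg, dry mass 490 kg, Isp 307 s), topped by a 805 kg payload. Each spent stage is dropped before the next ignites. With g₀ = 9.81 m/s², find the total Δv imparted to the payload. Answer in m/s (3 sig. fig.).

Ignition mass of stage 1 = 121,000+13,100 + 18,600+1,330 + 3,340+490 + 805 = 158,665 kg.
Stage 1: m₀ = 158,665 kg, m_f = 158,665 − 121,000 = 37,665 kg; Δv = 368×9.81×ln(4.213) = 3610.1×1.4381 ≈ 5192 m/s.
Stage 2: m₀ = 24,565 kg, m_f = 24,565 − 18,600 = 5,965 kg; Δv = 364×9.81×ln(4.118) = 3570.8×1.4154 ≈ 5054 m/s.
Stage 3: m₀ = 4,635 kg, m_f = 4,635 − 3,340 = 1,295 kg; Δv = 307×9.81×ln(3.579) = 3011.7×1.2751 ≈ 3840 m/s.
Total Δv = 5192 + 5054 + 3840 = 14086 m/s.

Δv ≈ 14100 m/s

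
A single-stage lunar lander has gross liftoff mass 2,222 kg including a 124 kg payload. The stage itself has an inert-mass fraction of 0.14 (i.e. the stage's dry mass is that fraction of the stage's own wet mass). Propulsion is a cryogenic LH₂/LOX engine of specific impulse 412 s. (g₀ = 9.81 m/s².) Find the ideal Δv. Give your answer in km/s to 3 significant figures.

Stage wet mass = m₀ − payload = 2,222 − 124 = 2,098 kg.
Stage dry mass = ε × stage wet mass = 0.14 × 2,098 = 293.72 kg.
Burnout mass m_f = stage dry + payload = 293.72 + 124 = 417.72 kg.
v_e = Isp · g₀ = 412 × 9.81 = 4041.7 m/s.
Using Δv = v_e ln(m₀/m_f): Δv = v_e · ln(2,222/417.72) = 4041.7 × ln(5.319) = 4041.7 × 1.6714 ≈ 6755 m/s.

Δv ≈ 6.76 km/s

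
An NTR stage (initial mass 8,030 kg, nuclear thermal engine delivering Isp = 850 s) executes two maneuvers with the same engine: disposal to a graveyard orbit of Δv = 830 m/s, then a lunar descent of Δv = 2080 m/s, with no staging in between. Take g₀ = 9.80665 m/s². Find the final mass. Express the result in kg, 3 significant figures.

final mass ≈ 5660 kg

v_e = Isp · g₀ = 850 × 9.80665 = 8335.7 m/s.
After the first burn: m = 8030 × exp(−830/8335.7) = 8030 × 0.90522 = 7,268.92 kg.
After the second burn: m = 7,268.92 × exp(−2080/8335.7) = 7,268.92 × 0.77917 = 5,663.72 kg.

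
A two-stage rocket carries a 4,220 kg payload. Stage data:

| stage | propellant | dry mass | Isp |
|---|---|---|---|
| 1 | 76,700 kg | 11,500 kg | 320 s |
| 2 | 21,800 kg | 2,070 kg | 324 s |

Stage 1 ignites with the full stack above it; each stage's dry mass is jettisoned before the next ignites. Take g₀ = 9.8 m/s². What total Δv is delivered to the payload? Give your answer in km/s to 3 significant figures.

Δv ≈ 8.13 km/s

Ignition mass of stage 1 = 76,700+11,500 + 21,800+2,070 + 4,220 = 116,290 kg.
Stage 1: m₀ = 116,290 kg, m_f = 116,290 − 76,700 = 39,590 kg; Δv = 320×9.8×ln(2.937) = 3136.0×1.0775 ≈ 3379 m/s.
Stage 2: m₀ = 28,090 kg, m_f = 28,090 − 21,800 = 6,290 kg; Δv = 324×9.8×ln(4.466) = 3175.2×1.4965 ≈ 4752 m/s.
Total Δv = 3379 + 4752 = 8131 m/s.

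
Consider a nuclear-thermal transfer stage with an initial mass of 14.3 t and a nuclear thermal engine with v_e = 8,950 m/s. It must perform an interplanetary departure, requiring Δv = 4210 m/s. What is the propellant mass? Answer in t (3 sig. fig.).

propellant mass ≈ 5.37 t

Rocket equation: m₀/m_f = exp(Δv / v_e) = exp(4210 / 8950.0) = exp(0.4704) = 1.6006.
m_f = 14.3 / 1.6006 = 8.93415 t, so propellant = m₀ − m_f = 14.3 − 8.93415 = 5.36585 t.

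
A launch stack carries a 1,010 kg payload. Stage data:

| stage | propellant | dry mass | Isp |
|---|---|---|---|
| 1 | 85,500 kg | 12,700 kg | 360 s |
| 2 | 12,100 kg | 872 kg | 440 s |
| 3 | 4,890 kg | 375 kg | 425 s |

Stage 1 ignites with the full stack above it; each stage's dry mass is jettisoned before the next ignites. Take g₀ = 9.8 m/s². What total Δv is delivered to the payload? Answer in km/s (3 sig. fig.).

Ignition mass of stage 1 = 85,500+12,700 + 12,100+872 + 4,890+375 + 1,010 = 117,447 kg.
Stage 1: m₀ = 117,447 kg, m_f = 117,447 − 85,500 = 31,947 kg; Δv = 360×9.8×ln(3.676) = 3528.0×1.3019 ≈ 4593 m/s.
Stage 2: m₀ = 19,247 kg, m_f = 19,247 − 12,100 = 7,147 kg; Δv = 440×9.8×ln(2.693) = 4312.0×0.9907 ≈ 4272 m/s.
Stage 3: m₀ = 6,275 kg, m_f = 6,275 − 4,890 = 1,385 kg; Δv = 425×9.8×ln(4.531) = 4165.0×1.5109 ≈ 6293 m/s.
Total Δv = 4593 + 4272 + 6293 = 15158 m/s.

Δv ≈ 15.2 km/s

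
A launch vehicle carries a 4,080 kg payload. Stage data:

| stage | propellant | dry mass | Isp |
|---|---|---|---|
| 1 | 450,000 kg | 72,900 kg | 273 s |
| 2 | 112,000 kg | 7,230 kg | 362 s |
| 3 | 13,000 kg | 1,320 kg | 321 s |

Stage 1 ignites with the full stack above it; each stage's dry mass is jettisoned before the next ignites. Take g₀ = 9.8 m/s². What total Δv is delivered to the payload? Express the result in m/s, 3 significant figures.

Ignition mass of stage 1 = 450,000+72,900 + 112,000+7,230 + 13,000+1,320 + 4,080 = 660,530 kg.
Stage 1: m₀ = 660,530 kg, m_f = 660,530 − 450,000 = 210,530 kg; Δv = 273×9.8×ln(3.137) = 2675.4×1.1434 ≈ 3059 m/s.
Stage 2: m₀ = 137,630 kg, m_f = 137,630 − 112,000 = 25,630 kg; Δv = 362×9.8×ln(5.37) = 3547.6×1.6808 ≈ 5963 m/s.
Stage 3: m₀ = 18,400 kg, m_f = 18,400 − 13,000 = 5,400 kg; Δv = 321×9.8×ln(3.407) = 3145.8×1.2260 ≈ 3857 m/s.
Total Δv = 3059 + 5963 + 3857 = 12879 m/s.

Δv ≈ 12900 m/s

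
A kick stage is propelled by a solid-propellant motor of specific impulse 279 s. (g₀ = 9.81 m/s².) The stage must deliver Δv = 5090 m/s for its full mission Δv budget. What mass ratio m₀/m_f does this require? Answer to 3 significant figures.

v_e = Isp · g₀ = 279 × 9.81 = 2737.0 m/s.
By the Tsiolkovsky rocket equation, m₀/m_f = exp(Δv / v_e) = exp(5090 / 2737.0) = exp(1.8597) = 6.4219.

mass ratio ≈ 6.42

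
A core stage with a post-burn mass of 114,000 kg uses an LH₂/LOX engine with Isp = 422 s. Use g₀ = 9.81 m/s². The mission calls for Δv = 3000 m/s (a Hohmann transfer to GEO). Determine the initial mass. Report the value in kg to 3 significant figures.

initial mass ≈ 235000 kg

v_e = Isp · g₀ = 422 × 9.81 = 4139.8 m/s.
By the Tsiolkovsky rocket equation, m₀/m_f = exp(Δv / v_e) = exp(3000 / 4139.8) = exp(0.7247) = 2.0640.
m₀ = m_f × 2.0640 = 114,000 × 2.0640 = 235,296 kg.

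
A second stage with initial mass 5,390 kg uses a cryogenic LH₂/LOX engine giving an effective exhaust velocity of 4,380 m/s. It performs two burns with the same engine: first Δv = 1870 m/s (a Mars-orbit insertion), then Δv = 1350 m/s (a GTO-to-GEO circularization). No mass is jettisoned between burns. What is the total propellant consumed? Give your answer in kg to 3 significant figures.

After the first burn: m = 5390 × exp(−1870/4380.0) = 5390 × 0.65250 = 3,516.98 kg.
After the second burn: m = 3,516.98 × exp(−1350/4380.0) = 3,516.98 × 0.73475 = 2,584.1 kg.
Total propellant = m₀ − m_final = 5390 − 2,584.1 = 2,805.9 kg.

total propellant consumed ≈ 2810 kg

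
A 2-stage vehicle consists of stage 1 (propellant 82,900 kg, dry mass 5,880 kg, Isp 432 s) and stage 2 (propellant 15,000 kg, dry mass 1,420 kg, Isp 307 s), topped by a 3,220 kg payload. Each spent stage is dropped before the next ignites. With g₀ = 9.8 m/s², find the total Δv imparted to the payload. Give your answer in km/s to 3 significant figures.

Δv ≈ 10.5 km/s

Ignition mass of stage 1 = 82,900+5,880 + 15,000+1,420 + 3,220 = 108,420 kg.
Stage 1: m₀ = 108,420 kg, m_f = 108,420 − 82,900 = 25,520 kg; Δv = 432×9.8×ln(4.248) = 4233.6×1.4466 ≈ 6124 m/s.
Stage 2: m₀ = 19,640 kg, m_f = 19,640 − 15,000 = 4,640 kg; Δv = 307×9.8×ln(4.233) = 3008.6×1.4429 ≈ 4341 m/s.
Total Δv = 6124 + 4341 = 10465 m/s.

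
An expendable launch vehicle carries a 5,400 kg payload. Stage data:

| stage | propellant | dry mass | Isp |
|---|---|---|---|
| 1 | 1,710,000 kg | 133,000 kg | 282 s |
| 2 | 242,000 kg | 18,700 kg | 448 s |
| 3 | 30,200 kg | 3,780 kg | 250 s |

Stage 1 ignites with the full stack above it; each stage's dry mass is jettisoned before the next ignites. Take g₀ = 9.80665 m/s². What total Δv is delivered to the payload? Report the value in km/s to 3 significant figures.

Δv ≈ 15.2 km/s

Ignition mass of stage 1 = 1,710,000+133,000 + 242,000+18,700 + 30,200+3,780 + 5,400 = 2,143,080 kg.
Stage 1: m₀ = 2,143,080 kg, m_f = 2,143,080 − 1,710,000 = 433,080 kg; Δv = 282×9.80665×ln(4.948) = 2765.5×1.5991 ≈ 4422 m/s.
Stage 2: m₀ = 300,080 kg, m_f = 300,080 − 242,000 = 58,080 kg; Δv = 448×9.80665×ln(5.167) = 4393.4×1.6422 ≈ 7215 m/s.
Stage 3: m₀ = 39,380 kg, m_f = 39,380 − 30,200 = 9,180 kg; Δv = 250×9.80665×ln(4.29) = 2451.7×1.4562 ≈ 3570 m/s.
Total Δv = 4422 + 7215 + 3570 = 15207 m/s.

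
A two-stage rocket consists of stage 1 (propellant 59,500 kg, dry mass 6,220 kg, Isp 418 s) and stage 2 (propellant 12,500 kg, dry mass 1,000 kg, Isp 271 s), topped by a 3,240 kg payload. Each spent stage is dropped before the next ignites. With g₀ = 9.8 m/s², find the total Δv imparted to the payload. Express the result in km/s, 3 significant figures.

Ignition mass of stage 1 = 59,500+6,220 + 12,500+1,000 + 3,240 = 82,460 kg.
Stage 1: m₀ = 82,460 kg, m_f = 82,460 − 59,500 = 22,960 kg; Δv = 418×9.8×ln(3.591) = 4096.4×1.2786 ≈ 5237 m/s.
Stage 2: m₀ = 16,740 kg, m_f = 16,740 − 12,500 = 4,240 kg; Δv = 271×9.8×ln(3.948) = 2655.8×1.3732 ≈ 3647 m/s.
Total Δv = 5237 + 3647 = 8884 m/s.

Δv ≈ 8.88 km/s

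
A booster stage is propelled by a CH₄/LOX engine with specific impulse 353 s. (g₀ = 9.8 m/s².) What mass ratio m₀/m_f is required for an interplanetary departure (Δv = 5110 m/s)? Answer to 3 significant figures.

v_e = Isp · g₀ = 353 × 9.8 = 3459.4 m/s.
By the Tsiolkovsky rocket equation, m₀/m_f = exp(Δv / v_e) = exp(5110 / 3459.4) = exp(1.4771) = 4.3804.

mass ratio ≈ 4.38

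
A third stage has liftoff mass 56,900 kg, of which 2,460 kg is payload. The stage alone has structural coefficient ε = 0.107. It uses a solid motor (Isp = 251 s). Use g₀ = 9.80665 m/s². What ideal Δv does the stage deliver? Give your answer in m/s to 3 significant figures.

Δv ≈ 4740 m/s

Stage wet mass = m₀ − payload = 56,900 − 2,460 = 54,440 kg.
Stage dry mass = ε × stage wet mass = 0.107 × 54,440 = 5,825.08 kg.
Burnout mass m_f = stage dry + payload = 5,825.08 + 2,460 = 8,285.08 kg.
v_e = Isp · g₀ = 251 × 9.80665 = 2461.5 m/s.
From the ideal rocket equation, Δv = v_e · ln(56,900/8,285.08) = 2461.5 × ln(6.868) = 2461.5 × 1.9268 ≈ 4743 m/s.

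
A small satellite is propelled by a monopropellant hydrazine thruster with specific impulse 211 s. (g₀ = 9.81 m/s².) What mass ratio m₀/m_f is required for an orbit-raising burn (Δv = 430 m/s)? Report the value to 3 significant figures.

v_e = Isp · g₀ = 211 × 9.81 = 2069.9 m/s.
m₀/m_f = exp(Δv / v_e) = exp(430 / 2069.9) = exp(0.2077) = 1.2309.

mass ratio ≈ 1.23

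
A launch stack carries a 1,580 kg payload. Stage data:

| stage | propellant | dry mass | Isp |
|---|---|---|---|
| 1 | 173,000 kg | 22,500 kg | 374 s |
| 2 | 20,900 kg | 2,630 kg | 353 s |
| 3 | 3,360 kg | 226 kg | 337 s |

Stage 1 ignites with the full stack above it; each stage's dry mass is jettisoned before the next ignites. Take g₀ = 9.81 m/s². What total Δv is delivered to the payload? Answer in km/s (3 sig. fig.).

Δv ≈ 13.4 km/s

Ignition mass of stage 1 = 173,000+22,500 + 20,900+2,630 + 3,360+226 + 1,580 = 224,196 kg.
Stage 1: m₀ = 224,196 kg, m_f = 224,196 − 173,000 = 51,196 kg; Δv = 374×9.81×ln(4.379) = 3668.9×1.4769 ≈ 5419 m/s.
Stage 2: m₀ = 28,696 kg, m_f = 28,696 − 20,900 = 7,796 kg; Δv = 353×9.81×ln(3.681) = 3462.9×1.3031 ≈ 4513 m/s.
Stage 3: m₀ = 5,166 kg, m_f = 5,166 − 3,360 = 1,806 kg; Δv = 337×9.81×ln(2.86) = 3306.0×1.0510 ≈ 3475 m/s.
Total Δv = 5419 + 4513 + 3475 = 13407 m/s.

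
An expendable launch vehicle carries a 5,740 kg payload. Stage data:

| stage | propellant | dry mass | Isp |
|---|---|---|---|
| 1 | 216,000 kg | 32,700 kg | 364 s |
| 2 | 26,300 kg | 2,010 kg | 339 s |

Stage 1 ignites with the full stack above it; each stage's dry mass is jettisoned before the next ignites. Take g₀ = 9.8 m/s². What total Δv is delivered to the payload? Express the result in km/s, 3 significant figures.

Ignition mass of stage 1 = 216,000+32,700 + 26,300+2,010 + 5,740 = 282,750 kg.
Stage 1: m₀ = 282,750 kg, m_f = 282,750 − 216,000 = 66,750 kg; Δv = 364×9.8×ln(4.236) = 3567.2×1.4436 ≈ 5150 m/s.
Stage 2: m₀ = 34,050 kg, m_f = 34,050 − 26,300 = 7,750 kg; Δv = 339×9.8×ln(4.394) = 3322.2×1.4801 ≈ 4917 m/s.
Total Δv = 5150 + 4917 = 10067 m/s.

Δv ≈ 10.1 km/s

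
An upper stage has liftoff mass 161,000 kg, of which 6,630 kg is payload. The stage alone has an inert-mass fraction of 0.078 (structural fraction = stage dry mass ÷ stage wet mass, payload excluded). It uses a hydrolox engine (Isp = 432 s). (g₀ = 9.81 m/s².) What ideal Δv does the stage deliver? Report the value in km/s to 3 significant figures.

Δv ≈ 9.13 km/s

Stage wet mass = m₀ − payload = 161,000 − 6,630 = 154,370 kg.
Stage dry mass = ε × stage wet mass = 0.078 × 154,370 = 12,040.9 kg.
Burnout mass m_f = stage dry + payload = 12,040.9 + 6,630 = 18,670.9 kg.
v_e = Isp · g₀ = 432 × 9.81 = 4237.9 m/s.
By the Tsiolkovsky rocket equation, Δv = v_e · ln(161,000/18,670.9) = 4237.9 × ln(8.623) = 4237.9 × 2.1544 ≈ 9130 m/s.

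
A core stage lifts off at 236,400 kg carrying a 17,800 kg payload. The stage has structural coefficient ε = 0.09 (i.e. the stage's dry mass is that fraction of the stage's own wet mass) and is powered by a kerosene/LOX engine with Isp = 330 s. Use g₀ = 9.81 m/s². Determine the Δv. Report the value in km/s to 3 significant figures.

Stage wet mass = m₀ − payload = 236,400 − 17,800 = 218,600 kg.
Stage dry mass = ε × stage wet mass = 0.09 × 218,600 = 19,674 kg.
Burnout mass m_f = stage dry + payload = 19,674 + 17,800 = 37,474 kg.
v_e = Isp · g₀ = 330 × 9.81 = 3237.3 m/s.
By the Tsiolkovsky rocket equation, Δv = v_e · ln(236,400/37,474) = 3237.3 × ln(6.308) = 3237.3 × 1.8419 ≈ 5963 m/s.

Δv ≈ 5.96 km/s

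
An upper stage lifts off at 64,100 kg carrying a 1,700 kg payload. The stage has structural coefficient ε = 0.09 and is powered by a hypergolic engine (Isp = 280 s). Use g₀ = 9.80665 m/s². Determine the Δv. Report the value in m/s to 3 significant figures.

Stage wet mass = m₀ − payload = 64,100 − 1,700 = 62,400 kg.
Stage dry mass = ε × stage wet mass = 0.09 × 62,400 = 5,616 kg.
Burnout mass m_f = stage dry + payload = 5,616 + 1,700 = 7,316 kg.
v_e = Isp · g₀ = 280 × 9.80665 = 2745.9 m/s.
From the ideal rocket equation, Δv = v_e · ln(64,100/7,316) = 2745.9 × ln(8.762) = 2745.9 × 2.1704 ≈ 5960 m/s.

Δv ≈ 5960 m/s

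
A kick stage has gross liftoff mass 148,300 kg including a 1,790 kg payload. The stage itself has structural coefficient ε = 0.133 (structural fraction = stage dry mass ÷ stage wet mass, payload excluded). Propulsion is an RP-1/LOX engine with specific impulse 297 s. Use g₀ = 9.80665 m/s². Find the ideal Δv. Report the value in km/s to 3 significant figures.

Stage wet mass = m₀ − payload = 148,300 − 1,790 = 146,510 kg.
Stage dry mass = ε × stage wet mass = 0.133 × 146,510 = 19,485.8 kg.
Burnout mass m_f = stage dry + payload = 19,485.8 + 1,790 = 21,275.8 kg.
v_e = Isp · g₀ = 297 × 9.80665 = 2912.6 m/s.
By the Tsiolkovsky rocket equation, Δv = v_e · ln(148,300/21,275.8) = 2912.6 × ln(6.97) = 2912.6 × 1.9417 ≈ 5655 m/s.

Δv ≈ 5.66 km/s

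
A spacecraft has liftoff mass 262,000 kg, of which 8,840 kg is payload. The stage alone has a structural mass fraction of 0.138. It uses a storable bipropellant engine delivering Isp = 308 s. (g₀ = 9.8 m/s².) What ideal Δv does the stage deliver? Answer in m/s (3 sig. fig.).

Δv ≈ 5400 m/s

Stage wet mass = m₀ − payload = 262,000 − 8,840 = 253,160 kg.
Stage dry mass = ε × stage wet mass = 0.138 × 253,160 = 34,936.1 kg.
Burnout mass m_f = stage dry + payload = 34,936.1 + 8,840 = 43,776.1 kg.
v_e = Isp · g₀ = 308 × 9.8 = 3018.4 m/s.
From the ideal rocket equation, Δv = v_e · ln(262,000/43,776.1) = 3018.4 × ln(5.985) = 3018.4 × 1.7893 ≈ 5401 m/s.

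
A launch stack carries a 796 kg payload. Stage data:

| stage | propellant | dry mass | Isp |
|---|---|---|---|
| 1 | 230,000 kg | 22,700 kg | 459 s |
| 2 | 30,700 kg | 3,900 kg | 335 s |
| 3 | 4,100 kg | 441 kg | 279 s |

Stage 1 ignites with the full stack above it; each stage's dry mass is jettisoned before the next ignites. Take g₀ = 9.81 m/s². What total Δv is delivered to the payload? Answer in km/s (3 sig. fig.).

Δv ≈ 15.8 km/s

Ignition mass of stage 1 = 230,000+22,700 + 30,700+3,900 + 4,100+441 + 796 = 292,637 kg.
Stage 1: m₀ = 292,637 kg, m_f = 292,637 − 230,000 = 62,637 kg; Δv = 459×9.81×ln(4.672) = 4502.8×1.5416 ≈ 6941 m/s.
Stage 2: m₀ = 39,937 kg, m_f = 39,937 − 30,700 = 9,237 kg; Δv = 335×9.81×ln(4.324) = 3286.4×1.4641 ≈ 4811 m/s.
Stage 3: m₀ = 5,337 kg, m_f = 5,337 − 4,100 = 1,237 kg; Δv = 279×9.81×ln(4.314) = 2737.0×1.4620 ≈ 4001 m/s.
Total Δv = 6941 + 4811 + 4001 = 15753 m/s.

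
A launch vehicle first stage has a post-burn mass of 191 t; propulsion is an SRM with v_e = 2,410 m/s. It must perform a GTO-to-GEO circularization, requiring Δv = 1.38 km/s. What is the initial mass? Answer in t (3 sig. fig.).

initial mass ≈ 339 t

By the Tsiolkovsky rocket equation, m₀/m_f = exp(Δv / v_e) = exp(1380 / 2410.0) = exp(0.5726) = 1.7729.
m₀ = m_f × 1.7729 = 191 × 1.7729 = 338.624 t.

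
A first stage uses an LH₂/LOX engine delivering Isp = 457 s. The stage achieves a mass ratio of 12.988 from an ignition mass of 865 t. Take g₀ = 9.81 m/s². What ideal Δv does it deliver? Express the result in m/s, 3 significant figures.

Δv ≈ 11500 m/s

v_e = Isp · g₀ = 457 × 9.81 = 4483.2 m/s.
By the Tsiolkovsky rocket equation, Δv = v_e · ln(12.988) = 4483.2 × 2.5640 ≈ 11495.0 m/s.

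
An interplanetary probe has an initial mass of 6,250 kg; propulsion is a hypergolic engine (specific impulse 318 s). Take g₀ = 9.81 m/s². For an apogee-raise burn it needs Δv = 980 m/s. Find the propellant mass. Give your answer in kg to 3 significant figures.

propellant mass ≈ 1680 kg

v_e = Isp · g₀ = 318 × 9.81 = 3119.6 m/s.
m₀/m_f = exp(Δv / v_e) = exp(980 / 3119.6) = exp(0.3141) = 1.3691.
m_f = 6,250 / 1.3691 = 4,565.04 kg, so propellant = m₀ − m_f = 6,250 − 4,565.04 = 1,684.96 kg.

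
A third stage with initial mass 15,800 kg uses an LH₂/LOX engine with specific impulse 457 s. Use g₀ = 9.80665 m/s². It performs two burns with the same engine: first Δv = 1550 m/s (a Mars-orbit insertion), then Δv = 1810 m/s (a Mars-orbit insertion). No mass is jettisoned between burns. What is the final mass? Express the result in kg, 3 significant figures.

v_e = Isp · g₀ = 457 × 9.80665 = 4481.6 m/s.
After the first burn: m = 15800 × exp(−1550/4481.6) = 15800 × 0.70761 = 11,180.2 kg.
After the second burn: m = 11,180.2 × exp(−1810/4481.6) = 11,180.2 × 0.66773 = 7,465.35 kg.

final mass ≈ 7470 kg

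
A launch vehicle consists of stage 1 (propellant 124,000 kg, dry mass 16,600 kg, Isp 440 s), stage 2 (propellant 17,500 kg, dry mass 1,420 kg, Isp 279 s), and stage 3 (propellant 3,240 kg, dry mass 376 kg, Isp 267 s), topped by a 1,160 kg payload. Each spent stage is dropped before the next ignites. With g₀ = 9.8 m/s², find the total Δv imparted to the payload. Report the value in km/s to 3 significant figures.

Ignition mass of stage 1 = 124,000+16,600 + 17,500+1,420 + 3,240+376 + 1,160 = 164,296 kg.
Stage 1: m₀ = 164,296 kg, m_f = 164,296 − 124,000 = 40,296 kg; Δv = 440×9.8×ln(4.077) = 4312.0×1.4054 ≈ 6060 m/s.
Stage 2: m₀ = 23,696 kg, m_f = 23,696 − 17,500 = 6,196 kg; Δv = 279×9.8×ln(3.824) = 2734.2×1.3414 ≈ 3668 m/s.
Stage 3: m₀ = 4,776 kg, m_f = 4,776 − 3,240 = 1,536 kg; Δv = 267×9.8×ln(3.109) = 2616.6×1.1344 ≈ 2968 m/s.
Total Δv = 6060 + 3668 + 2968 = 12696 m/s.

Δv ≈ 12.7 km/s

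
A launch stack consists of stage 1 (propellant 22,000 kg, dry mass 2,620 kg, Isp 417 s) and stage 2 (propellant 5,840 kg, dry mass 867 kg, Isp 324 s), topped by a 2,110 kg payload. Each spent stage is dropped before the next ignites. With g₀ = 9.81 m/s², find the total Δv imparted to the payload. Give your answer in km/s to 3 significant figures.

Ignition mass of stage 1 = 22,000+2,620 + 5,840+867 + 2,110 = 33,437 kg.
Stage 1: m₀ = 33,437 kg, m_f = 33,437 − 22,000 = 11,437 kg; Δv = 417×9.81×ln(2.924) = 4090.8×1.0728 ≈ 4389 m/s.
Stage 2: m₀ = 8,817 kg, m_f = 8,817 − 5,840 = 2,977 kg; Δv = 324×9.81×ln(2.962) = 3178.4×1.0858 ≈ 3451 m/s.
Total Δv = 4389 + 3451 = 7840 m/s.

Δv ≈ 7.84 km/s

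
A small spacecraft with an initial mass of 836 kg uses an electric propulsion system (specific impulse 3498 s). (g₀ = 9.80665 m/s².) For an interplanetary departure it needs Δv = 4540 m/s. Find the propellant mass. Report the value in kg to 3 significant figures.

propellant mass ≈ 104 kg

v_e = Isp · g₀ = 3498 × 9.80665 = 34303.7 m/s.
m₀/m_f = exp(Δv / v_e) = exp(4540 / 34303.7) = exp(0.1323) = 1.1415.
m_f = 836 / 1.1415 = 732.37 kg, so propellant = m₀ − m_f = 836 − 732.37 = 103.63 kg.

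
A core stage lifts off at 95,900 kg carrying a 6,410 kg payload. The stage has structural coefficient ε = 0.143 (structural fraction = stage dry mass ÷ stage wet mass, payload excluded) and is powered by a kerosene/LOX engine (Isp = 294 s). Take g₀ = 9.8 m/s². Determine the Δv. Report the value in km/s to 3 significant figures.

Stage wet mass = m₀ − payload = 95,900 − 6,410 = 89,490 kg.
Stage dry mass = ε × stage wet mass = 0.143 × 89,490 = 12,797.1 kg.
Burnout mass m_f = stage dry + payload = 12,797.1 + 6,410 = 19,207.1 kg.
v_e = Isp · g₀ = 294 × 9.8 = 2881.2 m/s.
Δv = v_e · ln(95,900/19,207.1) = 2881.2 × ln(4.993) = 2881.2 × 1.6080 ≈ 4633 m/s.

Δv ≈ 4.63 km/s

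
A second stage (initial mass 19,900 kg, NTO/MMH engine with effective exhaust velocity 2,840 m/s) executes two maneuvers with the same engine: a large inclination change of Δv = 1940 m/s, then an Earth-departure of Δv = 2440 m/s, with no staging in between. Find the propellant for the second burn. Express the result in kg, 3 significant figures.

After the first burn: m = 19900 × exp(−1940/2840.0) = 19900 × 0.50505 = 10,050.5 kg.
After the second burn: m = 10,050.5 × exp(−2440/2840.0) = 10,050.5 × 0.42352 = 4,256.59 kg.
Second-burn propellant = 10,050.5 − 4,256.59 = 5,793.91 kg.

propellant for the second burn ≈ 5790 kg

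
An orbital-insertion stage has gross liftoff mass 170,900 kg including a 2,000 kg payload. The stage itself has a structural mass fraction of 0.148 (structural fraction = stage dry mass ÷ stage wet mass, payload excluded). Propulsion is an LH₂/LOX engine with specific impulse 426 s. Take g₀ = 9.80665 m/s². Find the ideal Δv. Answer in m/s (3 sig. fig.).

Stage wet mass = m₀ − payload = 170,900 − 2,000 = 168,900 kg.
Stage dry mass = ε × stage wet mass = 0.148 × 168,900 = 24,997.2 kg.
Burnout mass m_f = stage dry + payload = 24,997.2 + 2,000 = 26,997.2 kg.
v_e = Isp · g₀ = 426 × 9.80665 = 4177.6 m/s.
Δv = v_e · ln(170,900/26,997.2) = 4177.6 × ln(6.33) = 4177.6 × 1.8453 ≈ 7709 m/s.

Δv ≈ 7710 m/s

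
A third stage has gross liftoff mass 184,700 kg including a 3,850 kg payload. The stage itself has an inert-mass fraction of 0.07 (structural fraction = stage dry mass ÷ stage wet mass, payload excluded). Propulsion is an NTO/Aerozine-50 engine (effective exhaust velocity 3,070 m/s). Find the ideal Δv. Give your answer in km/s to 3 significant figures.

Stage wet mass = m₀ − payload = 184,700 − 3,850 = 180,850 kg.
Stage dry mass = ε × stage wet mass = 0.07 × 180,850 = 12,659.5 kg.
Burnout mass m_f = stage dry + payload = 12,659.5 + 3,850 = 16,509.5 kg.
By the Tsiolkovsky rocket equation, Δv = v_e · ln(184,700/16,509.5) = 3070.0 × ln(11.19) = 3070.0 × 2.4148 ≈ 7413 m/s.

Δv ≈ 7.41 km/s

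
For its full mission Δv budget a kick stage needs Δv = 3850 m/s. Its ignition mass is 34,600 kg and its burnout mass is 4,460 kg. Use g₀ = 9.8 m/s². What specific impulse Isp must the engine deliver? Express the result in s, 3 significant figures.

ln(m₀/m_f) = ln(34600/4460) = ln(7.758) = 2.0487.
v_e = Δv / ln(m₀/m_f) = 3850 / 2.0487 = 1879.2 m/s.
Isp = v_e / g₀ = 1879.2 / 9.8 = 191.8 s.

Isp ≈ 192 s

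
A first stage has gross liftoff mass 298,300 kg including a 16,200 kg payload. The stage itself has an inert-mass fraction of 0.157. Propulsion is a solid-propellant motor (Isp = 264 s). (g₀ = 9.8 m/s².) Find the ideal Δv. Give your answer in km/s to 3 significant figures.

Δv ≈ 4.13 km/s

Stage wet mass = m₀ − payload = 298,300 − 16,200 = 282,100 kg.
Stage dry mass = ε × stage wet mass = 0.157 × 282,100 = 44,289.7 kg.
Burnout mass m_f = stage dry + payload = 44,289.7 + 16,200 = 60,489.7 kg.
v_e = Isp · g₀ = 264 × 9.8 = 2587.2 m/s.
Δv = v_e · ln(298,300/60,489.7) = 2587.2 × ln(4.931) = 2587.2 × 1.5956 ≈ 4128 m/s.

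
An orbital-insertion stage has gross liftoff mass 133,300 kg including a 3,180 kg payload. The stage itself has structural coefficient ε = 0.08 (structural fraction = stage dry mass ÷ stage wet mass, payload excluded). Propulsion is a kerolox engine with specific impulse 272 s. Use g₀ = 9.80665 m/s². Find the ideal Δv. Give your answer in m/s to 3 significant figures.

Stage wet mass = m₀ − payload = 133,300 − 3,180 = 130,120 kg.
Stage dry mass = ε × stage wet mass = 0.08 × 130,120 = 10,409.6 kg.
Burnout mass m_f = stage dry + payload = 10,409.6 + 3,180 = 13,589.6 kg.
v_e = Isp · g₀ = 272 × 9.80665 = 2667.4 m/s.
Δv = v_e · ln(133,300/13,589.6) = 2667.4 × ln(9.809) = 2667.4 × 2.2833 ≈ 6090 m/s.

Δv ≈ 6090 m/s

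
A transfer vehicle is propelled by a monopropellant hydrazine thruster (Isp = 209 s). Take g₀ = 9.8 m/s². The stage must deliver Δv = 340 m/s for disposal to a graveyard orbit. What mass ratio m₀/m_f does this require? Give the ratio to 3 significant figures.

v_e = Isp · g₀ = 209 × 9.8 = 2048.2 m/s.
Rocket equation: m₀/m_f = exp(Δv / v_e) = exp(340 / 2048.2) = exp(0.1660) = 1.1806.

mass ratio ≈ 1.18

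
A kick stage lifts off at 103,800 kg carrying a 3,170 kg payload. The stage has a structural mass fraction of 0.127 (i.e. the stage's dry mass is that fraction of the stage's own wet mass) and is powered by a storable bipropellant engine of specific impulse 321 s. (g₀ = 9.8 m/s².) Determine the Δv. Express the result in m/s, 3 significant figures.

Stage wet mass = m₀ − payload = 103,800 − 3,170 = 100,630 kg.
Stage dry mass = ε × stage wet mass = 0.127 × 100,630 = 12,780 kg.
Burnout mass m_f = stage dry + payload = 12,780 + 3,170 = 15,950 kg.
v_e = Isp · g₀ = 321 × 9.8 = 3145.8 m/s.
By the Tsiolkovsky rocket equation, Δv = v_e · ln(103,800/15,950) = 3145.8 × ln(6.508) = 3145.8 × 1.8730 ≈ 5892 m/s.

Δv ≈ 5890 m/s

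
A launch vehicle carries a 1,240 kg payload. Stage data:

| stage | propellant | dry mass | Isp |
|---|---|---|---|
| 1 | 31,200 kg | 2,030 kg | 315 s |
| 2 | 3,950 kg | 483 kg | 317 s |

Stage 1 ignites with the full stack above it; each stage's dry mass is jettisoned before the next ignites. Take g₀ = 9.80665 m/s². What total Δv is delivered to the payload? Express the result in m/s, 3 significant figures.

Δv ≈ 8710 m/s

Ignition mass of stage 1 = 31,200+2,030 + 3,950+483 + 1,240 = 38,903 kg.
Stage 1: m₀ = 38,903 kg, m_f = 38,903 − 31,200 = 7,703 kg; Δv = 315×9.80665×ln(5.05) = 3089.1×1.6195 ≈ 5003 m/s.
Stage 2: m₀ = 5,673 kg, m_f = 5,673 − 3,950 = 1,723 kg; Δv = 317×9.80665×ln(3.293) = 3108.7×1.1917 ≈ 3704 m/s.
Total Δv = 5003 + 3704 = 8707 m/s.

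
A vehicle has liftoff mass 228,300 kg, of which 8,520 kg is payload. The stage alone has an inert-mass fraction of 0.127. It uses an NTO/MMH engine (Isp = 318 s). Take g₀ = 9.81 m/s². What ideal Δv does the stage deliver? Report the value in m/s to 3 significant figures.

Stage wet mass = m₀ − payload = 228,300 − 8,520 = 219,780 kg.
Stage dry mass = ε × stage wet mass = 0.127 × 219,780 = 27,912.1 kg.
Burnout mass m_f = stage dry + payload = 27,912.1 + 8,520 = 36,432.1 kg.
v_e = Isp · g₀ = 318 × 9.81 = 3119.6 m/s.
Δv = v_e · ln(228,300/36,432.1) = 3119.6 × ln(6.266) = 3119.6 × 1.8352 ≈ 5725 m/s.

Δv ≈ 5730 m/s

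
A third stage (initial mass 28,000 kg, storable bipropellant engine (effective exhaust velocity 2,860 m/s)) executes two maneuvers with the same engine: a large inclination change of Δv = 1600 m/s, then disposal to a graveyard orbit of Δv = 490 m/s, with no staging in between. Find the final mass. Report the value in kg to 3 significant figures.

After the first burn: m = 28000 × exp(−1600/2860.0) = 28000 × 0.57153 = 16,002.8 kg.
After the second burn: m = 16,002.8 × exp(−490/2860.0) = 16,002.8 × 0.84254 = 13,483 kg.

final mass ≈ 13500 kg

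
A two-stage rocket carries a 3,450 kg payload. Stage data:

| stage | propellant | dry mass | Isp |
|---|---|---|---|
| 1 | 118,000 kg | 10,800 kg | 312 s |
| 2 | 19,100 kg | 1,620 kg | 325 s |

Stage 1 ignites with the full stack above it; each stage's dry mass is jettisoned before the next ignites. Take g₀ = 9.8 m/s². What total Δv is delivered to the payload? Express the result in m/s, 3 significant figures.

Ignition mass of stage 1 = 118,000+10,800 + 19,100+1,620 + 3,450 = 152,970 kg.
Stage 1: m₀ = 152,970 kg, m_f = 152,970 − 118,000 = 34,970 kg; Δv = 312×9.8×ln(4.374) = 3057.6×1.4758 ≈ 4512 m/s.
Stage 2: m₀ = 24,170 kg, m_f = 24,170 − 19,100 = 5,070 kg; Δv = 325×9.8×ln(4.767) = 3185.0×1.5618 ≈ 4974 m/s.
Total Δv = 4512 + 4974 = 9486 m/s.

Δv ≈ 9490 m/s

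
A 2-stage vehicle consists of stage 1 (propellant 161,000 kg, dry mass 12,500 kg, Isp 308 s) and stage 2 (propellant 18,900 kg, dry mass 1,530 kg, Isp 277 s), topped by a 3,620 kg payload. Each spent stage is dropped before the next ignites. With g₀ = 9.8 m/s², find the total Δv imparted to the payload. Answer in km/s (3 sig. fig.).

Δv ≈ 9.28 km/s

Ignition mass of stage 1 = 161,000+12,500 + 18,900+1,530 + 3,620 = 197,550 kg.
Stage 1: m₀ = 197,550 kg, m_f = 197,550 − 161,000 = 36,550 kg; Δv = 308×9.8×ln(5.405) = 3018.4×1.6873 ≈ 5093 m/s.
Stage 2: m₀ = 24,050 kg, m_f = 24,050 − 18,900 = 5,150 kg; Δv = 277×9.8×ln(4.67) = 2714.6×1.5411 ≈ 4184 m/s.
Total Δv = 5093 + 4184 = 9277 m/s.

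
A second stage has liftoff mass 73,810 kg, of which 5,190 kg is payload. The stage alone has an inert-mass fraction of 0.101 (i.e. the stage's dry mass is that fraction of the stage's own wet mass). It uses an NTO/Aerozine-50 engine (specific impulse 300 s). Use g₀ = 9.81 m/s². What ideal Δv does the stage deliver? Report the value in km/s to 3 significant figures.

Δv ≈ 5.32 km/s

Stage wet mass = m₀ − payload = 73,810 − 5,190 = 68,620 kg.
Stage dry mass = ε × stage wet mass = 0.101 × 68,620 = 6,930.62 kg.
Burnout mass m_f = stage dry + payload = 6,930.62 + 5,190 = 12,120.62 kg.
v_e = Isp · g₀ = 300 × 9.81 = 2943.0 m/s.
Using Δv = v_e ln(m₀/m_f): Δv = v_e · ln(73,810/12,120.62) = 2943.0 × ln(6.09) = 2943.0 × 1.8066 ≈ 5317 m/s.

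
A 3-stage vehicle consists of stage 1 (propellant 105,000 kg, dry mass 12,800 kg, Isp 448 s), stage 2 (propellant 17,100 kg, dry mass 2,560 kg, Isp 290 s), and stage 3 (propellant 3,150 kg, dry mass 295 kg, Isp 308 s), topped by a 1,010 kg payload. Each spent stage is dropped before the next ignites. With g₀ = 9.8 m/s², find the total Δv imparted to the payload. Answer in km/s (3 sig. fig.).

Ignition mass of stage 1 = 105,000+12,800 + 17,100+2,560 + 3,150+295 + 1,010 = 141,915 kg.
Stage 1: m₀ = 141,915 kg, m_f = 141,915 − 105,000 = 36,915 kg; Δv = 448×9.8×ln(3.844) = 4390.4×1.3466 ≈ 5912 m/s.
Stage 2: m₀ = 24,115 kg, m_f = 24,115 − 17,100 = 7,015 kg; Δv = 290×9.8×ln(3.438) = 2842.0×1.2348 ≈ 3509 m/s.
Stage 3: m₀ = 4,455 kg, m_f = 4,455 − 3,150 = 1,305 kg; Δv = 308×9.8×ln(3.414) = 3018.4×1.2278 ≈ 3706 m/s.
Total Δv = 5912 + 3509 + 3706 = 13127 m/s.

Δv ≈ 13.1 km/s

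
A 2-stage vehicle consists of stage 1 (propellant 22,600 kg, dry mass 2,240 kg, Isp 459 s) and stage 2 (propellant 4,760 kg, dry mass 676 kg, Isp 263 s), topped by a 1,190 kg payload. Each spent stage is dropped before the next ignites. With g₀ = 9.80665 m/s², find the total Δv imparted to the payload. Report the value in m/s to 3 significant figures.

Δv ≈ 8970 m/s

Ignition mass of stage 1 = 22,600+2,240 + 4,760+676 + 1,190 = 31,466 kg.
Stage 1: m₀ = 31,466 kg, m_f = 31,466 − 22,600 = 8,866 kg; Δv = 459×9.80665×ln(3.549) = 4501.3×1.2667 ≈ 5702 m/s.
Stage 2: m₀ = 6,626 kg, m_f = 6,626 − 4,760 = 1,866 kg; Δv = 263×9.80665×ln(3.551) = 2579.1×1.2672 ≈ 3268 m/s.
Total Δv = 5702 + 3268 = 8970 m/s.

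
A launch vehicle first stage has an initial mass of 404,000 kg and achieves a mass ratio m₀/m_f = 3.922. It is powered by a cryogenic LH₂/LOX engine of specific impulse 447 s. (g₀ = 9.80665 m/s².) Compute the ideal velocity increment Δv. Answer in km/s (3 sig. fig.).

v_e = Isp · g₀ = 447 × 9.80665 = 4383.6 m/s.
From the ideal rocket equation, Δv = v_e · ln(3.922) = 4383.6 × 1.3666 ≈ 5990.6 m/s.

Δv ≈ 5.99 km/s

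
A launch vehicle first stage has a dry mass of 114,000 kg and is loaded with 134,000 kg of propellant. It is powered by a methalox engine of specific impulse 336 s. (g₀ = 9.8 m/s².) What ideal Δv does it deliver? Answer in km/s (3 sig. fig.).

Δv ≈ 2.56 km/s

v_e = Isp · g₀ = 336 × 9.8 = 3292.8 m/s.
m₀ = m_dry + m_prop = 114,000 + 134,000 = 248,000 kg.
Rocket equation: Δv = v_e · ln(m₀/m_f) = 3292.8 × ln(2.175) = 3292.8 × 0.7772 ≈ 2559.3 m/s.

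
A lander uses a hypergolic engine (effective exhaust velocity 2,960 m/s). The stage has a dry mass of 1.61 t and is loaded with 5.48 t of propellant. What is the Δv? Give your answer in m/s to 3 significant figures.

m₀ = m_dry + m_prop = 1.61 + 5.48 = 7.09 t.
Δv = v_e · ln(m₀/m_f) = 2960.0 × ln(4.404) = 2960.0 × 1.4825 ≈ 4388.1 m/s.

Δv ≈ 4390 m/s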